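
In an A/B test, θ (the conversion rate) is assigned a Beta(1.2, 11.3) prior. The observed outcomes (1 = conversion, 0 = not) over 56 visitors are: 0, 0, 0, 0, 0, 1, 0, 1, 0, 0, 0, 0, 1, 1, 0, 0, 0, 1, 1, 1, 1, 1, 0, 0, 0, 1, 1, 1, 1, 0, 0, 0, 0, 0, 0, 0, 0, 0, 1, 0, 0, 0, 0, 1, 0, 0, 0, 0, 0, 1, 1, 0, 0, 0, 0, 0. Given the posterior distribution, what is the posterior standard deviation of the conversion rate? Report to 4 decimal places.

0.0530

The Beta prior is conjugate to a Binomial/Bernoulli likelihood; the update adds successes to α and failures to β.
Posterior: Beta(α+k, β+n−k) = Beta(1.2+17, 11.3+39) = Beta(18.2, 50.3).
Var = αβ/((α+β)²(α+β+1)) = 18.2·50.3/(68.5²·69.5) = 0.00280720; SD = √0.00280720 = 0.0530.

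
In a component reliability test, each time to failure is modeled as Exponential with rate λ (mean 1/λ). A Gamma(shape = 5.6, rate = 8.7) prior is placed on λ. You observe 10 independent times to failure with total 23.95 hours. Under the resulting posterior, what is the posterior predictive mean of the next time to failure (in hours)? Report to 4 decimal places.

With a Gamma(shape α, rate β) prior on the exponential rate λ, the posterior after n observations with total T = Σxᵢ is Gamma(α+n, β+T).
Posterior: Gamma(5.6+10, 8.7+23.95) = Gamma(15.6, 32.65).
The predictive distribution for the next observation is Lomax; its mean is β/(α−1) = 32.65/14.6 = 2.2363.

2.2363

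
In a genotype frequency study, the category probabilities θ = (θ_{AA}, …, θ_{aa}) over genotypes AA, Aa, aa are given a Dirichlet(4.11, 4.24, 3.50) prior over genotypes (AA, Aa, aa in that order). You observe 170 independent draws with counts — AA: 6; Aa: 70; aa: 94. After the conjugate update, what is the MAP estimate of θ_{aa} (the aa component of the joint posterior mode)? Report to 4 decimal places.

0.5396

The Dirichlet prior is conjugate to the Multinomial likelihood: each posterior αⱼ = prior αⱼ + observed count nⱼ.
Posterior concentration: (10.11, 74.24, 97.50), total = 181.85.
Joint mode component: (α_{aa}−1)/(Σα−K) = 96.50/178.85 = 0.5396.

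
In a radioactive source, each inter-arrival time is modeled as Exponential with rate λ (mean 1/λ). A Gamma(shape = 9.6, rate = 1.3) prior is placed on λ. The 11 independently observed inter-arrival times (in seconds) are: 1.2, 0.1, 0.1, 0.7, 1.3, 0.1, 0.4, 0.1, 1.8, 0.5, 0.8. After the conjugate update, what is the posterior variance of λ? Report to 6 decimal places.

With a Gamma(shape α, rate β) prior on the exponential rate λ, the posterior after n observations with total T = Σxᵢ is Gamma(α+n, β+T).
Sum of observations T = 7.1 seconds; n = 11.
Posterior: Gamma(9.6+11, 1.3+7.1) = Gamma(20.6, 8.4).
Var = α/β² = 0.291950.

0.291950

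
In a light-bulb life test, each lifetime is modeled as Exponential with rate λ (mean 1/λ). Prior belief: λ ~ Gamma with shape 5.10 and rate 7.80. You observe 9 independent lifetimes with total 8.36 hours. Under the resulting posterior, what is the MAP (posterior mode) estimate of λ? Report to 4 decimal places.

With a Gamma(shape α, rate β) prior on the exponential rate λ, the posterior after n observations with total T = Σxᵢ is Gamma(α+n, β+T).
Posterior: Gamma(5.10+9, 7.80+8.36) = Gamma(14.10, 16.16).
Mode = (α−1)/β = 0.8106.

0.8106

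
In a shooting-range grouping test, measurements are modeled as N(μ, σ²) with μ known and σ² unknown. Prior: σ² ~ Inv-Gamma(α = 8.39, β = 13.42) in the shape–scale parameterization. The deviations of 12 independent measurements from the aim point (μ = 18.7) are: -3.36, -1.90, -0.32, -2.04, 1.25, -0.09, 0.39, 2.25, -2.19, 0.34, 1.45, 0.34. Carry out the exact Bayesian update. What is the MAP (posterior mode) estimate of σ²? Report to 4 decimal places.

With known mean μ and an Inverse-Gamma(α, β) prior on σ², the Normal likelihood is conjugate: posterior is Inv-Gamma(α + n/2, β + Σ(xᵢ−μ)²/2).
Σ(xᵢ−μ)² = (-3.36)² + (-1.90)² + (-0.32)² + (-2.04)² + (1.25)² + (-0.09)² + (0.39)² + (2.25)² + (-2.19)² + (0.34)² + (1.45)² + (0.34)² = 33.0786.
Posterior: Inv-Gamma(8.39 + 12/2, 13.42 + 33.0786/2) = Inv-Gamma(14.39, 29.95930).
Mode = β/(α+1) = 29.95930/15.39 = 1.9467.

1.9467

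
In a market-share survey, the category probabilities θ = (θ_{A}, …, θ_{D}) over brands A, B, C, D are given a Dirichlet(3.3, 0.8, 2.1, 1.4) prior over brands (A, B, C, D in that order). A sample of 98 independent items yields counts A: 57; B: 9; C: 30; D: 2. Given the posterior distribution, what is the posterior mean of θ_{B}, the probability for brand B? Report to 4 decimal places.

The Dirichlet prior is conjugate to the Multinomial likelihood: each posterior αⱼ = prior αⱼ + observed count nⱼ.
Posterior concentration: (60.3, 9.8, 32.1, 3.4), total = 105.6.
E[θ_{B}|data] = α_{B}/Σα = 9.8/105.6 = 0.0928.

0.0928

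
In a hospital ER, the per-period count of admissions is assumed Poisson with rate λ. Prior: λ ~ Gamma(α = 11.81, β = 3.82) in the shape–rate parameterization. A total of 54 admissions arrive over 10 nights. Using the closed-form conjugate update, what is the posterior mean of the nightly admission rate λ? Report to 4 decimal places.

4.7619

With a Gamma(shape α, rate β) prior, the Poisson likelihood is conjugate: the posterior is Gamma(α + ΣXᵢ, β + n).
Posterior: Gamma(α+S, β+n) = Gamma(11.81+54, 3.82+10) = Gamma(65.81, 13.82).
Posterior mean = α/β = 65.81/13.82 = 4.7619.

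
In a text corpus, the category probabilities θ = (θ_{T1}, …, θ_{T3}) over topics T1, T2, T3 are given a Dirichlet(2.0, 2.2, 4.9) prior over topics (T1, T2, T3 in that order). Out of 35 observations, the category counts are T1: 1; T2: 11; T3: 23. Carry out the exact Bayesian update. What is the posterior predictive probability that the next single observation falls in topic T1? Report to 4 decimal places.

0.0680

The Dirichlet prior is conjugate to the Multinomial likelihood: each posterior αⱼ = prior αⱼ + observed count nⱼ.
Posterior concentration: (3.0, 13.2, 27.9), total = 44.1.
P(next = T1 | data) = α_{T1}/Σα = 0.0680.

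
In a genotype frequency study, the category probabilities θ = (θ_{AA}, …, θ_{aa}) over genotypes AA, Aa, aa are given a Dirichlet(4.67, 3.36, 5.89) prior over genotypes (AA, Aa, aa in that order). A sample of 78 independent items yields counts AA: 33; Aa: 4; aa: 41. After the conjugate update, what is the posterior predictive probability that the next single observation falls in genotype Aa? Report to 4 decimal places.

0.0801

The Dirichlet prior is conjugate to the Multinomial likelihood: each posterior αⱼ = prior αⱼ + observed count nⱼ.
Posterior concentration: (37.67, 7.36, 46.89), total = 91.92.
P(next = Aa | data) = α_{Aa}/Σα = 0.0801.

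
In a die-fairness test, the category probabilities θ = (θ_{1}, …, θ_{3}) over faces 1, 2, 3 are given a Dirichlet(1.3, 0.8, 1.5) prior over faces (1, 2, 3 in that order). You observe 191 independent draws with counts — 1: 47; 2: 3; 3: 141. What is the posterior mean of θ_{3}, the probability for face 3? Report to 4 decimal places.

0.7323

The Dirichlet prior is conjugate to the Multinomial likelihood: each posterior αⱼ = prior αⱼ + observed count nⱼ.
Posterior concentration: (48.3, 3.8, 142.5), total = 194.6.
E[θ_{3}|data] = α_{3}/Σα = 142.5/194.6 = 0.7323.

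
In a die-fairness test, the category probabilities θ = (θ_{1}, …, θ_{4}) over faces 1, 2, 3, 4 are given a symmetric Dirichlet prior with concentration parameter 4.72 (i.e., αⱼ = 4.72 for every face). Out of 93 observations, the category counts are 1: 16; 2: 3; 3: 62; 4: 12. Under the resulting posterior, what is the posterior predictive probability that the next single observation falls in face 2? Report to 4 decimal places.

The Dirichlet prior is conjugate to the Multinomial likelihood: each posterior αⱼ = prior αⱼ + observed count nⱼ.
Posterior concentration: (20.72, 7.72, 66.72, 16.72), total = 111.88.
P(next = 2 | data) = α_{2}/Σα = 0.0690.

0.0690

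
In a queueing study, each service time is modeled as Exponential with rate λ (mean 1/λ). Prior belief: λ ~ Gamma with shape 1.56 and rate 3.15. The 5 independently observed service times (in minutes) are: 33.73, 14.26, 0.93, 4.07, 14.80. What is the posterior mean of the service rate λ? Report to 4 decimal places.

0.0925

With a Gamma(shape α, rate β) prior on the exponential rate λ, the posterior after n observations with total T = Σxᵢ is Gamma(α+n, β+T).
Sum of observations T = 67.79 minutes; n = 5.
Posterior: Gamma(1.56+5, 3.15+67.79) = Gamma(6.56, 70.94).
Posterior mean of λ = α/β = 6.56/70.94 = 0.0925.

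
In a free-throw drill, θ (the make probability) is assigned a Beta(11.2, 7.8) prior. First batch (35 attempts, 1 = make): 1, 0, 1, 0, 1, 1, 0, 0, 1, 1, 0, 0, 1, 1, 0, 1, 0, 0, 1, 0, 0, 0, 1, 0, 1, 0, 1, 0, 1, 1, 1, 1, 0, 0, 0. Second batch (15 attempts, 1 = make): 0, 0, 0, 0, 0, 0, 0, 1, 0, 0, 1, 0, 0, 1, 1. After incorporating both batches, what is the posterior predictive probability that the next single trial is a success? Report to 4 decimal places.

0.4667

The Beta prior is conjugate to a Binomial/Bernoulli likelihood; the update adds successes to α and failures to β.
After batch 1: Beta(11.2+17, 7.8+18) = Beta(28.2, 25.8).
After batch 2: Beta(28.2+4, 25.8+11) = Beta(32.2, 36.8).
For a single future Bernoulli trial, P(success | data) = α/(α+β) = 0.4667.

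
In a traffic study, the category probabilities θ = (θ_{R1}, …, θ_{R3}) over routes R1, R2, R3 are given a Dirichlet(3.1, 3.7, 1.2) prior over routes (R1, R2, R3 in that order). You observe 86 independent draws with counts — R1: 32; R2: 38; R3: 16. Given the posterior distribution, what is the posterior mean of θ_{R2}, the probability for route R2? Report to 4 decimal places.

0.4436

The Dirichlet prior is conjugate to the Multinomial likelihood: each posterior αⱼ = prior αⱼ + observed count nⱼ.
Posterior concentration: (35.1, 41.7, 17.2), total = 94.0.
E[θ_{R2}|data] = α_{R2}/Σα = 41.7/94.0 = 0.4436.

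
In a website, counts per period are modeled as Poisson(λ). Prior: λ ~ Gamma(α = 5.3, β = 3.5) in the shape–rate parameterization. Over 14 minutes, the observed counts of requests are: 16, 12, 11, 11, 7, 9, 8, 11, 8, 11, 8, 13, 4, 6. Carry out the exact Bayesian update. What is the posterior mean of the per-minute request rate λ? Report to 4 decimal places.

8.0171

With a Gamma(shape α, rate β) prior, the Poisson likelihood is conjugate: the posterior is Gamma(α + ΣXᵢ, β + n).
Sum of counts S = 135 over n = 14 minutes.
Posterior: Gamma(α+S, β+n) = Gamma(5.3+135, 3.5+14) = Gamma(140.3, 17.5).
Posterior mean = α/β = 140.3/17.5 = 8.0171.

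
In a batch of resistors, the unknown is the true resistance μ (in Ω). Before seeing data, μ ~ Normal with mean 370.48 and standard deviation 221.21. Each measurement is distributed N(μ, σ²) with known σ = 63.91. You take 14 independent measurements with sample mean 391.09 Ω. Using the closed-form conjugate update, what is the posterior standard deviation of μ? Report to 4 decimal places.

17.0300

For Normal data with known variance σ², a Normal(μ₀, σ₀²) prior on μ is conjugate. Posterior precision = 1/σ₀² + n/σ²; posterior mean is the precision-weighted average of μ₀ and x̄.
σ₀² = 221.21² = 48933.8641, σ² = 63.91² = 4084.4881; σ² + n·σ₀² = 4084.4881 + 14·48933.8641 = 689158.5855.
Posterior precision = 1/σ₀² + n/σ² = 1/48933.8641 + 14/4084.4881 = (σ² + n·σ₀²)/(σ₀²σ²) = 689158.5855/(48933.8641·4084.4881); posterior variance σₙ² = σ₀²σ²/(σ² + n·σ₀²) = 48933.8641·4084.4881/689158.5855 = 290.020018.
Posterior SD = √σₙ² = √(48933.8641·4084.4881/689158.5855) = 17.0300.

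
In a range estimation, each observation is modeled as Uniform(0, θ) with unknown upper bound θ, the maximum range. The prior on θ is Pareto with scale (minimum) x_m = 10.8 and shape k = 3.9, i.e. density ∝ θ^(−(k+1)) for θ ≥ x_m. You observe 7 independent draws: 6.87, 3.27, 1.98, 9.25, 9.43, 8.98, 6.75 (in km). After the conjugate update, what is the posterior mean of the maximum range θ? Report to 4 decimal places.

11.8909

A Pareto(scale x_m, shape k) prior on the upper bound θ of Uniform(0, θ) is conjugate: posterior is Pareto(max(x_m, max xᵢ), k + n).
Sample maximum = 9.43; prior scale x_m = 10.8 → posterior scale = max = 10.80.
Posterior shape = 3.9 + 7 = 10.9.
E[θ|data] = k·x_m/(k−1) = 10.9·10.80/9.9 = 11.8909.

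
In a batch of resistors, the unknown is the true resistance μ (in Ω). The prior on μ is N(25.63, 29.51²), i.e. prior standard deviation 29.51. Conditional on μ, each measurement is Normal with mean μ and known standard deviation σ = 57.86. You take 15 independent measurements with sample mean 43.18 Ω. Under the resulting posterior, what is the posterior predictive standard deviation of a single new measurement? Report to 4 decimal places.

59.3754

For Normal data with known variance σ², a Normal(μ₀, σ₀²) prior on μ is conjugate. Posterior precision = 1/σ₀² + n/σ²; posterior mean is the precision-weighted average of μ₀ and x̄.
σ₀² = 29.51² = 870.8401, σ² = 57.86² = 3347.7796; σ² + n·σ₀² = 3347.7796 + 15·870.8401 = 16410.3811.
Posterior precision = 1/σ₀² + n/σ² = 1/870.8401 + 15/3347.7796 = (σ² + n·σ₀²)/(σ₀²σ²) = 16410.3811/(870.8401·3347.7796); posterior variance σₙ² = σ₀²σ²/(σ² + n·σ₀²) = 870.8401·3347.7796/16410.3811 = 177.654663.
Predictive variance for one new observation = σₙ² + σ² = 870.8401·3347.7796/16410.3811 + 3347.7796 = σ²·(σ₀² + 16410.3811)/16410.3811 = 3347.7796·17281.2212/16410.3811 = 3525.434263; SD = √(3347.7796·17281.2212/16410.3811) = 59.3754.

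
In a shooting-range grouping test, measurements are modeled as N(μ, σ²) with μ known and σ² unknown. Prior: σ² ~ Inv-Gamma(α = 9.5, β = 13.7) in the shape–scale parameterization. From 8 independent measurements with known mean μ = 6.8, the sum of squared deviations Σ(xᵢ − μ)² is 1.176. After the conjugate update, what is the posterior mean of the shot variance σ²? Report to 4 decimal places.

1.1430

With known mean μ and an Inverse-Gamma(α, β) prior on σ², the Normal likelihood is conjugate: posterior is Inv-Gamma(α + n/2, β + Σ(xᵢ−μ)²/2).
Posterior: Inv-Gamma(9.5 + 8/2, 13.7 + 1.176/2) = Inv-Gamma(13.50, 14.2880).
E[σ²|data] = β/(α−1) = 14.2880/12.50 = 1.1430.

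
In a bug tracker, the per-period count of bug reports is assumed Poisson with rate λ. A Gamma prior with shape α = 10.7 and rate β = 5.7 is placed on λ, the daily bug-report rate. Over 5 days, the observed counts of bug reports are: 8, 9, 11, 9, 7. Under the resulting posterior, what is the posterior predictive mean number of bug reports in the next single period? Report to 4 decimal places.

5.1121

With a Gamma(shape α, rate β) prior, the Poisson likelihood is conjugate: the posterior is Gamma(α + ΣXᵢ, β + n).
Sum of counts S = 44 over n = 5 days.
Posterior: Gamma(α+S, β+n) = Gamma(10.7+44, 5.7+5) = Gamma(54.7, 10.7).
The predictive distribution for one future period is NegBinom with mean α/β = 5.1121.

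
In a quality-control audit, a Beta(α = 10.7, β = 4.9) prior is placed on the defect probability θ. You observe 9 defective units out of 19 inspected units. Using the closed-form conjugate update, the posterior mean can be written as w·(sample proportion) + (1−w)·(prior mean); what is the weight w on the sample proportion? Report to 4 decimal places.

The Beta prior is conjugate to a Binomial/Bernoulli likelihood; the update adds successes to α and failures to β.
Posterior mean = (α₀+k)/(α₀+β₀+n) = [n/(α₀+β₀+n)]·(k/n) + [(α₀+β₀)/(α₀+β₀+n)]·α₀/(α₀+β₀), so only n and the prior enter the weight.
The weight on the data is w = n/(α₀+β₀+n) = 19/(10.7+4.9+19) = 19/34.6 = 0.5491.

0.5491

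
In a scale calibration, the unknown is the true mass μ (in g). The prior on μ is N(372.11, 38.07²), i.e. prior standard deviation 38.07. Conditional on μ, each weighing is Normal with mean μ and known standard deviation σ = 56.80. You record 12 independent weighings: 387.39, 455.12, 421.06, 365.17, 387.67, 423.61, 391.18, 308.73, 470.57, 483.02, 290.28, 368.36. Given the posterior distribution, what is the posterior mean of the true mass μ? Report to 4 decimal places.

392.2730

For Normal data with known variance σ², a Normal(μ₀, σ₀²) prior on μ is conjugate. Posterior precision = 1/σ₀² + n/σ²; posterior mean is the precision-weighted average of μ₀ and x̄.
Σxᵢ = 387.39 + 455.12 + 421.06 + 365.17 + 387.67 + 423.61 + 391.18 + 308.73 + 470.57 + 483.02 + 290.28 + 368.36 = 4752.16, so n·x̄ = 4752.16.
σ₀² = 38.07² = 1449.3249, σ² = 56.80² = 3226.24; σ² + n·σ₀² = 3226.24 + 12·1449.3249 = 20618.1388.
Posterior mean = (μ₀/σ₀² + n·x̄/σ²)/(1/σ₀² + n/σ²) = (σ²·μ₀ + σ₀²·n·x̄)/(σ² + n·σ₀²) = (3226.24·372.11 + 1449.3249·4752.16)/20618.1388 = 8087939.983184/20618.1388 = 392.2730.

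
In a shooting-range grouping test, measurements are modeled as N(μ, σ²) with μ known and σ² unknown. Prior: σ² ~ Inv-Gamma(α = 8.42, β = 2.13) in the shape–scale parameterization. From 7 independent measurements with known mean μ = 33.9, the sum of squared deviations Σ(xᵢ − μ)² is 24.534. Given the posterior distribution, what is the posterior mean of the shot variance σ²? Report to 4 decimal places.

1.3184

With known mean μ and an Inverse-Gamma(α, β) prior on σ², the Normal likelihood is conjugate: posterior is Inv-Gamma(α + n/2, β + Σ(xᵢ−μ)²/2).
Posterior: Inv-Gamma(8.42 + 7/2, 2.13 + 24.534/2) = Inv-Gamma(11.92, 14.3970).
E[σ²|data] = β/(α−1) = 14.3970/10.92 = 1.3184.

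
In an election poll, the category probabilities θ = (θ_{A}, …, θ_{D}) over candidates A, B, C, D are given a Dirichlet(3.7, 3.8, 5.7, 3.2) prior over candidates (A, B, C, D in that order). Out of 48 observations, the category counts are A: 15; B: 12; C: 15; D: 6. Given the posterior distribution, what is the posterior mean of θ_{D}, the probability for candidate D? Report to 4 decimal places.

0.1429

The Dirichlet prior is conjugate to the Multinomial likelihood: each posterior αⱼ = prior αⱼ + observed count nⱼ.
Posterior concentration: (18.7, 15.8, 20.7, 9.2), total = 64.4.
E[θ_{D}|data] = α_{D}/Σα = 9.2/64.4 = 0.1429.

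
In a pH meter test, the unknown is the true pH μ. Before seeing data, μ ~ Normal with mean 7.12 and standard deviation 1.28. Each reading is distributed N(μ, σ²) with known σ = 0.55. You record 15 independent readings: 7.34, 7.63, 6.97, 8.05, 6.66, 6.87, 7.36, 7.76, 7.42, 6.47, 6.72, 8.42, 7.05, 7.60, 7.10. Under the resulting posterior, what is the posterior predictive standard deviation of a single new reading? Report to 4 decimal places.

For Normal data with known variance σ², a Normal(μ₀, σ₀²) prior on μ is conjugate. Posterior precision = 1/σ₀² + n/σ²; posterior mean is the precision-weighted average of μ₀ and x̄.
σ₀² = 1.28² = 1.6384, σ² = 0.55² = 0.3025; σ² + n·σ₀² = 0.3025 + 15·1.6384 = 24.8785.
Posterior precision = 1/σ₀² + n/σ² = 1/1.6384 + 15/0.3025 = (σ² + n·σ₀²)/(σ₀²σ²) = 24.8785/(1.6384·0.3025); posterior variance σₙ² = σ₀²σ²/(σ² + n·σ₀²) = 1.6384·0.3025/24.8785 = 0.019921.
Predictive variance for one new observation = σₙ² + σ² = 1.6384·0.3025/24.8785 + 0.3025 = σ²·(σ₀² + 24.8785)/24.8785 = 0.3025·26.5169/24.8785 = 0.322421; SD = √(0.3025·26.5169/24.8785) = 0.5678.

0.5678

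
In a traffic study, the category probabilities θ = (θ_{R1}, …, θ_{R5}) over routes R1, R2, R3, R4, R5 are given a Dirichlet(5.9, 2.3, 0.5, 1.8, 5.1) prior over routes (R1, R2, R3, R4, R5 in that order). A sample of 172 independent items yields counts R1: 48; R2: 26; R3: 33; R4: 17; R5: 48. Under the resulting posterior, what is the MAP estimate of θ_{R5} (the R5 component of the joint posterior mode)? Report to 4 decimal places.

0.2853

The Dirichlet prior is conjugate to the Multinomial likelihood: each posterior αⱼ = prior αⱼ + observed count nⱼ.
Posterior concentration: (53.9, 28.3, 33.5, 18.8, 53.1), total = 187.6.
Joint mode component: (α_{R5}−1)/(Σα−K) = 52.1/182.6 = 0.2853.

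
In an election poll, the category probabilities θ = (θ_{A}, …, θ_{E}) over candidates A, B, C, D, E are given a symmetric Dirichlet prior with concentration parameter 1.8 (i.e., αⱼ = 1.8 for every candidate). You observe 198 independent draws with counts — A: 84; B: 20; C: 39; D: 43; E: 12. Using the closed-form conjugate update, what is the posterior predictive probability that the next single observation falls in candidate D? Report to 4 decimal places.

0.2164

The Dirichlet prior is conjugate to the Multinomial likelihood: each posterior αⱼ = prior αⱼ + observed count nⱼ.
Posterior concentration: (85.8, 21.8, 40.8, 44.8, 13.8), total = 207.0.
P(next = D | data) = α_{D}/Σα = 0.2164.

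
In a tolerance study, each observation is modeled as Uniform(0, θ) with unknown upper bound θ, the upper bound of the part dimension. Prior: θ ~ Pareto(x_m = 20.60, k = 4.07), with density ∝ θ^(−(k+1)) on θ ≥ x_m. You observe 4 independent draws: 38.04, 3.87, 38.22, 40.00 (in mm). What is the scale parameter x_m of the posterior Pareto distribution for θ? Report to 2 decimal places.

40.00

A Pareto(scale x_m, shape k) prior on the upper bound θ of Uniform(0, θ) is conjugate: posterior is Pareto(max(x_m, max xᵢ), k + n).
Sample maximum = 40.00; prior scale x_m = 20.60 → posterior scale = max = 40.00.
Posterior shape = 4.07 + 4 = 8.07.
Posterior scale x_m = 40.00.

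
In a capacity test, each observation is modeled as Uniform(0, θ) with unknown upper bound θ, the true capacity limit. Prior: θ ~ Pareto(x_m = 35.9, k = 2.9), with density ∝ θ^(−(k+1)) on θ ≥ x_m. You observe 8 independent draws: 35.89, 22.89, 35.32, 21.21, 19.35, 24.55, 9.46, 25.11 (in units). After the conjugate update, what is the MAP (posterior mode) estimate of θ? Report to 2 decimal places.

35.90

A Pareto(scale x_m, shape k) prior on the upper bound θ of Uniform(0, θ) is conjugate: posterior is Pareto(max(x_m, max xᵢ), k + n).
Sample maximum = 35.89; prior scale x_m = 35.9 → posterior scale = max = 35.90.
Posterior shape = 2.9 + 8 = 10.9.
The Pareto density is decreasing on [x_m, ∞), so the mode is x_m = 35.90.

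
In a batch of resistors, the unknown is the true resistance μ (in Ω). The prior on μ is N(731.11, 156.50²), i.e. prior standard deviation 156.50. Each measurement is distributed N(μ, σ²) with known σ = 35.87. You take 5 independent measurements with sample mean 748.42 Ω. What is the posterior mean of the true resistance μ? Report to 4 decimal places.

748.2400

For Normal data with known variance σ², a Normal(μ₀, σ₀²) prior on μ is conjugate. Posterior precision = 1/σ₀² + n/σ²; posterior mean is the precision-weighted average of μ₀ and x̄.
n·x̄ = 5·748.42 = 3742.1.
σ₀² = 156.50² = 24492.25, σ² = 35.87² = 1286.6569; σ² + n·σ₀² = 1286.6569 + 5·24492.25 = 123747.9069.
Posterior mean = (μ₀/σ₀² + n·x̄/σ²)/(1/σ₀² + n/σ²) = (σ²·μ₀ + σ₀²·n·x̄)/(σ² + n·σ₀²) = (1286.6569·731.11 + 24492.25·3742.1)/123747.9069 = 92593136.451159/123747.9069 = 748.2400.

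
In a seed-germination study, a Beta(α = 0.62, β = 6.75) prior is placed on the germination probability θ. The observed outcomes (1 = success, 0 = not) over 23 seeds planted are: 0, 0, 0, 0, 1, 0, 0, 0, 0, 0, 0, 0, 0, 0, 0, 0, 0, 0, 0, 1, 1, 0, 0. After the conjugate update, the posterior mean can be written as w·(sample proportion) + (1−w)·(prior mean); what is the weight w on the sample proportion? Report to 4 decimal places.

The Beta prior is conjugate to a Binomial/Bernoulli likelihood; the update adds successes to α and failures to β.
Posterior mean = (α₀+k)/(α₀+β₀+n) = [n/(α₀+β₀+n)]·(k/n) + [(α₀+β₀)/(α₀+β₀+n)]·α₀/(α₀+β₀), so only n and the prior enter the weight.
The weight on the data is w = n/(α₀+β₀+n) = 23/(0.62+6.75+23) = 23/30.37 = 0.7573.

0.7573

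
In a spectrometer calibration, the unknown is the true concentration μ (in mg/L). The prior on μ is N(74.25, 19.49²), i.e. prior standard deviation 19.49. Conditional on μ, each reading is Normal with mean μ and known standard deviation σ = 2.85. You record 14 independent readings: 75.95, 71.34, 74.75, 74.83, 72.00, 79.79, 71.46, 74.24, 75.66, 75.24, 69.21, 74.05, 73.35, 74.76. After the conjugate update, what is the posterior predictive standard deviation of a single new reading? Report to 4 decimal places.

For Normal data with known variance σ², a Normal(μ₀, σ₀²) prior on μ is conjugate. Posterior precision = 1/σ₀² + n/σ²; posterior mean is the precision-weighted average of μ₀ and x̄.
σ₀² = 19.49² = 379.8601, σ² = 2.85² = 8.1225; σ² + n·σ₀² = 8.1225 + 14·379.8601 = 5326.1639.
Posterior precision = 1/σ₀² + n/σ² = 1/379.8601 + 14/8.1225 = (σ² + n·σ₀²)/(σ₀²σ²) = 5326.1639/(379.8601·8.1225); posterior variance σₙ² = σ₀²σ²/(σ² + n·σ₀²) = 379.8601·8.1225/5326.1639 = 0.579294.
Predictive variance for one new observation = σₙ² + σ² = 379.8601·8.1225/5326.1639 + 8.1225 = σ²·(σ₀² + 5326.1639)/5326.1639 = 8.1225·5706.024/5326.1639 = 8.701794; SD = √(8.1225·5706.024/5326.1639) = 2.9499.

2.9499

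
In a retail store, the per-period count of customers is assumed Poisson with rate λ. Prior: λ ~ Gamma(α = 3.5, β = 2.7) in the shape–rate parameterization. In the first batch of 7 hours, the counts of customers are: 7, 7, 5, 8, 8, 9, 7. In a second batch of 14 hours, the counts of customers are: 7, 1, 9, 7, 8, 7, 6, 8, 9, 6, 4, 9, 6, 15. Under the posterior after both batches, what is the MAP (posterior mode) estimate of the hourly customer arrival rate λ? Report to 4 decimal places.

6.5612

With a Gamma(shape α, rate β) prior, the Poisson likelihood is conjugate: the posterior is Gamma(α + ΣXᵢ, β + n).
Batch 1: sum of counts S = 51 over n = 7 hours.
After batch 1: Gamma(α+S, β+n) = Gamma(3.5+51, 2.7+7) = Gamma(54.5, 9.7).
Batch 2: sum of counts S = 102 over n = 14 hours.
After batch 2: Gamma(α+S, β+n) = Gamma(54.5+102, 9.7+14) = Gamma(156.5, 23.7).
Mode of Gamma(α,β) for α≥1 is (α−1)/β = 155.5/23.7 = 6.5612.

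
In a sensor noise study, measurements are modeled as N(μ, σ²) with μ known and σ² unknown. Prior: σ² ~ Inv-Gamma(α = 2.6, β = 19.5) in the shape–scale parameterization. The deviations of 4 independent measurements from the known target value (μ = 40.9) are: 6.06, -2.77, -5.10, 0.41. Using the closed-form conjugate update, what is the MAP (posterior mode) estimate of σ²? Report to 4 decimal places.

9.7834

With known mean μ and an Inverse-Gamma(α, β) prior on σ², the Normal likelihood is conjugate: posterior is Inv-Gamma(α + n/2, β + Σ(xᵢ−μ)²/2).
Σ(xᵢ−μ)² = (6.06)² + (-2.77)² + (-5.10)² + (0.41)² = 70.5746.
Posterior: Inv-Gamma(2.6 + 4/2, 19.5 + 70.5746/2) = Inv-Gamma(4.60, 54.78730).
Mode = β/(α+1) = 54.78730/5.60 = 9.7834.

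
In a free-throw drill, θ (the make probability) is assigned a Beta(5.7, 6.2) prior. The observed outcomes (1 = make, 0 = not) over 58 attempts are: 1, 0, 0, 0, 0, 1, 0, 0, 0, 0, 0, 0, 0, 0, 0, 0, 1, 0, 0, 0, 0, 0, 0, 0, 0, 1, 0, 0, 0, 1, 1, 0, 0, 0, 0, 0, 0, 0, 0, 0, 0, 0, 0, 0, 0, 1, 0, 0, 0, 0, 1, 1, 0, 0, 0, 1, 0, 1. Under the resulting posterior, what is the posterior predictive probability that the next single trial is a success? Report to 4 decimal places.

The Beta prior is conjugate to a Binomial/Bernoulli likelihood; the update adds successes to α and failures to β.
Posterior: Beta(α+k, β+n−k) = Beta(5.7+11, 6.2+47) = Beta(16.7, 53.2).
For a single future Bernoulli trial, P(success | data) = α/(α+β) = 0.2389.

0.2389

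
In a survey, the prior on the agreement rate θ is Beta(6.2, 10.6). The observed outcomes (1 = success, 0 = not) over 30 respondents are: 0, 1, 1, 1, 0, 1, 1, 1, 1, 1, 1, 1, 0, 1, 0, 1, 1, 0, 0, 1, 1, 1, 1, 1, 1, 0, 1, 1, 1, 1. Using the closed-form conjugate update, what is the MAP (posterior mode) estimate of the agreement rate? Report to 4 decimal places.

0.6295

The Beta prior is conjugate to a Binomial/Bernoulli likelihood; the update adds successes to α and failures to β.
Posterior: Beta(α+k, β+n−k) = Beta(6.2+23, 10.6+7) = Beta(29.2, 17.6).
Mode of Beta(a,b) for a,b>1 is (a−1)/(a+b−2) = 28.2/44.8 = 0.6295.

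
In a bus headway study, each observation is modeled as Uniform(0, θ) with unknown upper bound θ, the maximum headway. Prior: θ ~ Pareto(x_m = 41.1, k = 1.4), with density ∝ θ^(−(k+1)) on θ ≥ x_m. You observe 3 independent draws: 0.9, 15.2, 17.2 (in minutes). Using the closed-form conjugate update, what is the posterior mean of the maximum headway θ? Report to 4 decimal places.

53.1882

A Pareto(scale x_m, shape k) prior on the upper bound θ of Uniform(0, θ) is conjugate: posterior is Pareto(max(x_m, max xᵢ), k + n).
Sample maximum = 17.2; prior scale x_m = 41.1 → posterior scale = max = 41.1.
Posterior shape = 1.4 + 3 = 4.4.
E[θ|data] = k·x_m/(k−1) = 4.4·41.1/3.4 = 53.1882.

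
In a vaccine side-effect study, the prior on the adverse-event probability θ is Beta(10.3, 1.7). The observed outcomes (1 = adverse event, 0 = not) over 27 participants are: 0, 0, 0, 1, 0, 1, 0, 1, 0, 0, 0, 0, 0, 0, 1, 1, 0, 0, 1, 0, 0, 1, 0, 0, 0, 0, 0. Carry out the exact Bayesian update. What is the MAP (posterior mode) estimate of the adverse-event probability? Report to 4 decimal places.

0.4405

The Beta prior is conjugate to a Binomial/Bernoulli likelihood; the update adds successes to α and failures to β.
Posterior: Beta(α+k, β+n−k) = Beta(10.3+7, 1.7+20) = Beta(17.3, 21.7).
Mode of Beta(a,b) for a,b>1 is (a−1)/(a+b−2) = 16.3/37.0 = 0.4405.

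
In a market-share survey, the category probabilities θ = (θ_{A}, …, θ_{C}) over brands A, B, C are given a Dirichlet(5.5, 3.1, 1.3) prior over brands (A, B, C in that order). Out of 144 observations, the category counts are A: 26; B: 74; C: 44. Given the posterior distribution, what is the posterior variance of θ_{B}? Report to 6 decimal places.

The Dirichlet prior is conjugate to the Multinomial likelihood: each posterior αⱼ = prior αⱼ + observed count nⱼ.
Posterior concentration: (31.5, 77.1, 45.3), total = 153.9.
Var[θ_j] = α_j(Σα−α_j)/((Σα)²(Σα+1)) = 77.1·76.8/(153.9²·154.9) = 0.001614.

0.001614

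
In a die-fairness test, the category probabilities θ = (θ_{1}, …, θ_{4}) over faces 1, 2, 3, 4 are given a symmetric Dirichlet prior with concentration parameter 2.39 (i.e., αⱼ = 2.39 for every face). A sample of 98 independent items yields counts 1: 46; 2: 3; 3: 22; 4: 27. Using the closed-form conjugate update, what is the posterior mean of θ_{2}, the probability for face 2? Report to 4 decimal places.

The Dirichlet prior is conjugate to the Multinomial likelihood: each posterior αⱼ = prior αⱼ + observed count nⱼ.
Posterior concentration: (48.39, 5.39, 24.39, 29.39), total = 107.56.
E[θ_{2}|data] = α_{2}/Σα = 5.39/107.56 = 0.0501.

0.0501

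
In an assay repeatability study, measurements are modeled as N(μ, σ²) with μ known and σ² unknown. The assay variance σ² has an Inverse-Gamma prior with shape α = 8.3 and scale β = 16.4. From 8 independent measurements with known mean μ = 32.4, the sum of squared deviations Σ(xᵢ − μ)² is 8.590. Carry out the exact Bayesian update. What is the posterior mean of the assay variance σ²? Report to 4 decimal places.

1.8314

With known mean μ and an Inverse-Gamma(α, β) prior on σ², the Normal likelihood is conjugate: posterior is Inv-Gamma(α + n/2, β + Σ(xᵢ−μ)²/2).
Posterior: Inv-Gamma(8.3 + 8/2, 16.4 + 8.590/2) = Inv-Gamma(12.30, 20.6950).
E[σ²|data] = β/(α−1) = 20.6950/11.30 = 1.8314.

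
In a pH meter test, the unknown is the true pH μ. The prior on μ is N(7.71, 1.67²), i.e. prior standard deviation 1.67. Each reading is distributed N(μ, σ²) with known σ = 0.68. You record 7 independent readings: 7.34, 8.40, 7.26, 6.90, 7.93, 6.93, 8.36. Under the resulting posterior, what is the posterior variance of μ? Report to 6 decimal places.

0.064529

For Normal data with known variance σ², a Normal(μ₀, σ₀²) prior on μ is conjugate. Posterior precision = 1/σ₀² + n/σ²; posterior mean is the precision-weighted average of μ₀ and x̄.
σ₀² = 1.67² = 2.7889, σ² = 0.68² = 0.4624; σ² + n·σ₀² = 0.4624 + 7·2.7889 = 19.9847.
Posterior precision = 1/σ₀² + n/σ² = 1/2.7889 + 7/0.4624 = (σ² + n·σ₀²)/(σ₀²σ²) = 19.9847/(2.7889·0.4624); posterior variance σₙ² = σ₀²σ²/(σ² + n·σ₀²) = 2.7889·0.4624/19.9847 = 0.064529.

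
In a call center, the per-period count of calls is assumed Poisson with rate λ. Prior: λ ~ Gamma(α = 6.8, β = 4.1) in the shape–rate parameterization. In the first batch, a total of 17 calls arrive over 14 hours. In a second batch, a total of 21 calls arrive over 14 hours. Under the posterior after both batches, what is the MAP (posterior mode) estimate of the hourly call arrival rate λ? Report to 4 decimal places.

With a Gamma(shape α, rate β) prior, the Poisson likelihood is conjugate: the posterior is Gamma(α + ΣXᵢ, β + n).
After batch 1: Gamma(α+S, β+n) = Gamma(6.8+17, 4.1+14) = Gamma(23.8, 18.1).
After batch 2: Gamma(α+S, β+n) = Gamma(23.8+21, 18.1+14) = Gamma(44.8, 32.1).
Mode of Gamma(α,β) for α≥1 is (α−1)/β = 43.8/32.1 = 1.3645.

1.3645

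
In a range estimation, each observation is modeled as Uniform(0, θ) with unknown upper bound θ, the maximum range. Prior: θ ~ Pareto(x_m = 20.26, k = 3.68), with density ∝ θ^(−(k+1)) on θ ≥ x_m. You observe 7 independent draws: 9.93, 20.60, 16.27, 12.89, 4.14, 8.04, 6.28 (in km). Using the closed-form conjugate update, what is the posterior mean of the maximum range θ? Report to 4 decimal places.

22.7281

A Pareto(scale x_m, shape k) prior on the upper bound θ of Uniform(0, θ) is conjugate: posterior is Pareto(max(x_m, max xᵢ), k + n).
Sample maximum = 20.60; prior scale x_m = 20.26 → posterior scale = max = 20.60.
Posterior shape = 3.68 + 7 = 10.68.
E[θ|data] = k·x_m/(k−1) = 10.68·20.60/9.68 = 22.7281.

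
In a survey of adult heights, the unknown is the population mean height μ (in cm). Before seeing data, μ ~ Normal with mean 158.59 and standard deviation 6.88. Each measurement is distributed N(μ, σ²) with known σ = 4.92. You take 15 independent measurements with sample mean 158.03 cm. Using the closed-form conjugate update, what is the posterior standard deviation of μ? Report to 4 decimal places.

For Normal data with known variance σ², a Normal(μ₀, σ₀²) prior on μ is conjugate. Posterior precision = 1/σ₀² + n/σ²; posterior mean is the precision-weighted average of μ₀ and x̄.
σ₀² = 6.88² = 47.3344, σ² = 4.92² = 24.2064; σ² + n·σ₀² = 24.2064 + 15·47.3344 = 734.2224.
Posterior precision = 1/σ₀² + n/σ² = 1/47.3344 + 15/24.2064 = (σ² + n·σ₀²)/(σ₀²σ²) = 734.2224/(47.3344·24.2064); posterior variance σₙ² = σ₀²σ²/(σ² + n·σ₀²) = 47.3344·24.2064/734.2224 = 1.560556.
Posterior SD = √σₙ² = √(47.3344·24.2064/734.2224) = 1.2492.

1.2492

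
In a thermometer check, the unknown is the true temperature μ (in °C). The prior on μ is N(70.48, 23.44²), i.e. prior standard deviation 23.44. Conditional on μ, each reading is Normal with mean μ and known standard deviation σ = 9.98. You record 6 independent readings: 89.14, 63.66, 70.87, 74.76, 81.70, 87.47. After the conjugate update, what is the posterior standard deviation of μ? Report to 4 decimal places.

For Normal data with known variance σ², a Normal(μ₀, σ₀²) prior on μ is conjugate. Posterior precision = 1/σ₀² + n/σ²; posterior mean is the precision-weighted average of μ₀ and x̄.
σ₀² = 23.44² = 549.4336, σ² = 9.98² = 99.6004; σ² + n·σ₀² = 99.6004 + 6·549.4336 = 3396.202.
Posterior precision = 1/σ₀² + n/σ² = 1/549.4336 + 6/99.6004 = (σ² + n·σ₀²)/(σ₀²σ²) = 3396.202/(549.4336·99.6004); posterior variance σₙ² = σ₀²σ²/(σ² + n·σ₀²) = 549.4336·99.6004/3396.202 = 16.113237.
Posterior SD = √σₙ² = √(549.4336·99.6004/3396.202) = 4.0141.

4.0141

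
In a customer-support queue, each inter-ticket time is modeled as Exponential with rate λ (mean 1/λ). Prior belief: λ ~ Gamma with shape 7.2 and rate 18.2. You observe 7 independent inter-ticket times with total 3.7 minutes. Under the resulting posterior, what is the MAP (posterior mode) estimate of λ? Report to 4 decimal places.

With a Gamma(shape α, rate β) prior on the exponential rate λ, the posterior after n observations with total T = Σxᵢ is Gamma(α+n, β+T).
Posterior: Gamma(7.2+7, 18.2+3.7) = Gamma(14.2, 21.9).
Mode = (α−1)/β = 0.6027.

0.6027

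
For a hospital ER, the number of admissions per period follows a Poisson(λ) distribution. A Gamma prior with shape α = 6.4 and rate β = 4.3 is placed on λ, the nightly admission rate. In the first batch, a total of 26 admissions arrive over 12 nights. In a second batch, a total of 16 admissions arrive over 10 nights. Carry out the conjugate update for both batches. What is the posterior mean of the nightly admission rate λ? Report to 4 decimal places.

With a Gamma(shape α, rate β) prior, the Poisson likelihood is conjugate: the posterior is Gamma(α + ΣXᵢ, β + n).
After batch 1: Gamma(α+S, β+n) = Gamma(6.4+26, 4.3+12) = Gamma(32.4, 16.3).
After batch 2: Gamma(α+S, β+n) = Gamma(32.4+16, 16.3+10) = Gamma(48.4, 26.3).
Posterior mean = α/β = 48.4/26.3 = 1.8403.

1.8403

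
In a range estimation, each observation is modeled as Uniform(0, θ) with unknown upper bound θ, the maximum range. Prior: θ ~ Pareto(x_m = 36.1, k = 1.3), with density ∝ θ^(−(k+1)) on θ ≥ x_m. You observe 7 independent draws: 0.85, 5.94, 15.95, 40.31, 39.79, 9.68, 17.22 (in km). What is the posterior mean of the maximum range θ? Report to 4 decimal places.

45.8319

A Pareto(scale x_m, shape k) prior on the upper bound θ of Uniform(0, θ) is conjugate: posterior is Pareto(max(x_m, max xᵢ), k + n).
Sample maximum = 40.31; prior scale x_m = 36.1 → posterior scale = max = 40.31.
Posterior shape = 1.3 + 7 = 8.3.
E[θ|data] = k·x_m/(k−1) = 8.3·40.31/7.3 = 45.8319.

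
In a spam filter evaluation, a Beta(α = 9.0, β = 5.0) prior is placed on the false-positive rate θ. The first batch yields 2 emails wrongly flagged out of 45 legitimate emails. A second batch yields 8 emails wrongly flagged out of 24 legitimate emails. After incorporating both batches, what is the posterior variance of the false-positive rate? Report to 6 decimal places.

The Beta prior is conjugate to a Binomial/Bernoulli likelihood; the update adds successes to α and failures to β.
After batch 1: Beta(9.0+2, 5.0+43) = Beta(11.0, 48.0).
After batch 2: Beta(11.0+8, 48.0+16) = Beta(19.0, 64.0).
Var = αβ/((α+β)²(α+β+1)) = 19.0·64.0/(83.0²·84.0) = 0.002101.

0.002101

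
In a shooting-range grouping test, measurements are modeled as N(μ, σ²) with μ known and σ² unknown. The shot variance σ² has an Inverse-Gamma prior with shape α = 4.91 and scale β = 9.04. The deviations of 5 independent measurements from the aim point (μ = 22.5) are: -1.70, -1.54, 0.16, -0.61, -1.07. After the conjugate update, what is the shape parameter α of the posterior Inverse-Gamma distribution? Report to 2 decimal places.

With known mean μ and an Inverse-Gamma(α, β) prior on σ², the Normal likelihood is conjugate: posterior is Inv-Gamma(α + n/2, β + Σ(xᵢ−μ)²/2).
Σ(xᵢ−μ)² = (-1.70)² + (-1.54)² + (0.16)² + (-0.61)² + (-1.07)² = 6.8042.
Posterior: Inv-Gamma(4.91 + 5/2, 9.04 + 6.8042/2) = Inv-Gamma(7.41, 12.44210).
Posterior α = 7.41.

7.41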